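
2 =2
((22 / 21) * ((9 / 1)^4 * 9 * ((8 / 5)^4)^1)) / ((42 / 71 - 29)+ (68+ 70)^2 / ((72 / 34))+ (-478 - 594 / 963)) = 6737302573056 / 141023640625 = 47.77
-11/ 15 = -0.73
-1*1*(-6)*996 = 5976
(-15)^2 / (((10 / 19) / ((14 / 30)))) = 399 / 2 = 199.50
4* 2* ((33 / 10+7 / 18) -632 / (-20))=12704 / 45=282.31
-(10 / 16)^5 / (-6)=3125 / 196608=0.02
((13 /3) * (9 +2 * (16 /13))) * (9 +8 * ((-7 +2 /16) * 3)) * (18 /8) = -17433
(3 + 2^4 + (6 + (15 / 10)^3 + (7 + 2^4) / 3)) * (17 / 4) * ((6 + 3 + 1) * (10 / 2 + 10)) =367625 / 16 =22976.56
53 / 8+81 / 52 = 851 / 104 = 8.18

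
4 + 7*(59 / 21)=71 / 3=23.67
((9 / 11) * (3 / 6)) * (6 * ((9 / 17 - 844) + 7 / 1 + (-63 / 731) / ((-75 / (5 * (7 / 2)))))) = -2053.11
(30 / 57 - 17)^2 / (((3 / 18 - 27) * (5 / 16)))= -9405024 / 290605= -32.36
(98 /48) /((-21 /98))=-343 /36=-9.53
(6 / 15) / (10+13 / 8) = 16 / 465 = 0.03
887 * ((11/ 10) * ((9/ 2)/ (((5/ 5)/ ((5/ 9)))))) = 9757/ 4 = 2439.25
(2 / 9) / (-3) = -2 / 27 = -0.07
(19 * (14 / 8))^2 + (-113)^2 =221993 / 16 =13874.56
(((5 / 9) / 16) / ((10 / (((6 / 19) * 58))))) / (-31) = -29 / 14136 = -0.00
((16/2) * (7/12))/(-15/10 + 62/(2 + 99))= -2828/537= -5.27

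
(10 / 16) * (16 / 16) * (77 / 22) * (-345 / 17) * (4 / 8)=-12075 / 544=-22.20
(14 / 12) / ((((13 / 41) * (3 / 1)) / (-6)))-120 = -4967 / 39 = -127.36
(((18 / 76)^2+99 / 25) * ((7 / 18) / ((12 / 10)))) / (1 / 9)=338289 / 28880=11.71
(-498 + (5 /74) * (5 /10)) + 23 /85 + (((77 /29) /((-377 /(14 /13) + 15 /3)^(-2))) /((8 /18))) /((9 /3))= 2417108612453 /10214960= 236624.38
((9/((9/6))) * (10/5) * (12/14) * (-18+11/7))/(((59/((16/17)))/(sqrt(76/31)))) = -264960 * sqrt(589)/1523557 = -4.22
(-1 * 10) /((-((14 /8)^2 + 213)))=160 /3457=0.05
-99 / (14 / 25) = -176.79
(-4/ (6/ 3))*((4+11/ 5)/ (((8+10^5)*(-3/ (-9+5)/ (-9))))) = 31/ 20835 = 0.00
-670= -670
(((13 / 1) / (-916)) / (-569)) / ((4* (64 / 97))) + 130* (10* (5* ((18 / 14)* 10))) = 78055511048827 / 933997568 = 83571.43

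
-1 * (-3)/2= 3/2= 1.50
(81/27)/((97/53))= 159/97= 1.64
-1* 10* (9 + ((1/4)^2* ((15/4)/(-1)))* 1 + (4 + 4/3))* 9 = -40605/32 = -1268.91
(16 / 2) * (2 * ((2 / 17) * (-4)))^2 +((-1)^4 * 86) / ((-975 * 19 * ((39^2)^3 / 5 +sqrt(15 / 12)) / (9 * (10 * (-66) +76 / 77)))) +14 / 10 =177707733426390431639023547 / 20940036990725206251687713-26183904 * sqrt(5) / 941939380205632115127821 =8.49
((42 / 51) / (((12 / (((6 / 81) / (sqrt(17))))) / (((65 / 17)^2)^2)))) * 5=624771875 * sqrt(17) / 1955143089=1.32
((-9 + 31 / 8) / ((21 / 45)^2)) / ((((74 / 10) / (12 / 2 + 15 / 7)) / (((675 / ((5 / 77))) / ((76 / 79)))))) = -16233463125 / 58016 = -279810.11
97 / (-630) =-97 / 630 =-0.15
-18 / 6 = -3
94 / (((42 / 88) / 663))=914056 / 7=130579.43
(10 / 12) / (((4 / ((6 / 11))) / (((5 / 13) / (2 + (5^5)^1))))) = 25 / 1788644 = 0.00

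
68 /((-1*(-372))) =17 /93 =0.18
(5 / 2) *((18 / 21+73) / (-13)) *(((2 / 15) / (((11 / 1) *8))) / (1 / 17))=-799 / 2184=-0.37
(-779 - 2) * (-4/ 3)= 3124/ 3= 1041.33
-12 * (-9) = 108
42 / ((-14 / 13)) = -39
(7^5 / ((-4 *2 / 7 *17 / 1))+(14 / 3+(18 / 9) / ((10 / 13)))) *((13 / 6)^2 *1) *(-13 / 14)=3844554467 / 1028160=3739.26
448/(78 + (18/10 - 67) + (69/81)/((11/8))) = 83160/2491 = 33.38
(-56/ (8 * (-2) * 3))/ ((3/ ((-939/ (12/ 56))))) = -1704.11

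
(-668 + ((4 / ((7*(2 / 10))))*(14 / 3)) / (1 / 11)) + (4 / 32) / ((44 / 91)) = -550255 / 1056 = -521.07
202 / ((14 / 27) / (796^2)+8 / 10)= 252.50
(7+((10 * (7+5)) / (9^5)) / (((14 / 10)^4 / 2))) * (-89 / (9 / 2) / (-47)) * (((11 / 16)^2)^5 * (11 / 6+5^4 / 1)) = 2872548168269735764729349 / 65939386353866822909952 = 43.56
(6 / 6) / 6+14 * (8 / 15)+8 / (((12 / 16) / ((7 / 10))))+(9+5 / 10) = 123 / 5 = 24.60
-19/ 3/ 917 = -19/ 2751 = -0.01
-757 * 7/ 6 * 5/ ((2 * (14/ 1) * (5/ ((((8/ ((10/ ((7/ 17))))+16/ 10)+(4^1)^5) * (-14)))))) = 38507833/ 85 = 453033.33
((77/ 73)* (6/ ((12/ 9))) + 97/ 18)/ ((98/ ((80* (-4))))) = -1065440/ 32193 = -33.10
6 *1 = 6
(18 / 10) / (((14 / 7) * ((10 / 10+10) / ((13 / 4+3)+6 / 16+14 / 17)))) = 0.61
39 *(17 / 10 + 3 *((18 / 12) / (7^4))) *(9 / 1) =7171281 / 12005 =597.36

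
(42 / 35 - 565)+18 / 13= -36557 / 65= -562.42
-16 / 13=-1.23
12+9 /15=12.60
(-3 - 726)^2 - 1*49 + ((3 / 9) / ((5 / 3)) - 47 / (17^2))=767861494 / 1445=531392.04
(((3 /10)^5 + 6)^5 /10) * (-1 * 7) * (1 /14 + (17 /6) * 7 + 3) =-12492787186133546399545488047361 /100000000000000000000000000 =-124927.87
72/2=36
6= 6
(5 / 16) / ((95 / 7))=7 / 304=0.02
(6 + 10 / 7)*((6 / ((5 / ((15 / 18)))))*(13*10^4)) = 6760000 / 7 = 965714.29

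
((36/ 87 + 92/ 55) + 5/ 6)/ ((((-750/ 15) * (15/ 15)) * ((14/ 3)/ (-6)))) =83829/ 1116500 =0.08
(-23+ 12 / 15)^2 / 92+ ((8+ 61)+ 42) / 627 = 2660189 / 480700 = 5.53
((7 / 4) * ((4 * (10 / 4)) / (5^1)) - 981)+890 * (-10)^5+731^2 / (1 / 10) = -167314735 / 2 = -83657367.50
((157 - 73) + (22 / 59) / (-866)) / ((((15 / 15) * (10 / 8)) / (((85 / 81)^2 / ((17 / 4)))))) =2918474320 / 167613867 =17.41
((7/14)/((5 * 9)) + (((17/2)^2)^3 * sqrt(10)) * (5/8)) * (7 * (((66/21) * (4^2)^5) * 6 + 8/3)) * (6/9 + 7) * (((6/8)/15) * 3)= 1193803937/675 + 28815524901809153 * sqrt(10)/768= 118649338569401.44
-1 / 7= -0.14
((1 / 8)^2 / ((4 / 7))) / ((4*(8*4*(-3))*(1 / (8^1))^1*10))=-7 / 122880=-0.00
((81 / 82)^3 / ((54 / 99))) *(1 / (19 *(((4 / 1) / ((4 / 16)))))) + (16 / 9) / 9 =5521545881 / 27153771264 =0.20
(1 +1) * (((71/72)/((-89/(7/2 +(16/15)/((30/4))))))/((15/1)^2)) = -116369/324405000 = -0.00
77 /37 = 2.08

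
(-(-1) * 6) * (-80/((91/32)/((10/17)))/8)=-19200/1547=-12.41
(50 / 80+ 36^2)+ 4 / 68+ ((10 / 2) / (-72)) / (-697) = 32536393 / 25092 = 1296.68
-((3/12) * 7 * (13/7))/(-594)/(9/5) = 65/21384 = 0.00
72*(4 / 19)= 288 / 19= 15.16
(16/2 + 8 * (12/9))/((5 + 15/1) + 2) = 28/33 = 0.85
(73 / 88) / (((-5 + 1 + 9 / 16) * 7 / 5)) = -146 / 847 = -0.17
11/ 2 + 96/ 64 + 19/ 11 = 96/ 11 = 8.73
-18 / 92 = -9 / 46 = -0.20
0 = 0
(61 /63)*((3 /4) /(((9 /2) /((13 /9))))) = 793 /3402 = 0.23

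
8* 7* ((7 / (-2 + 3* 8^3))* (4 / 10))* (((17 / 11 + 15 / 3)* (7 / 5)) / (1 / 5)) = 197568 / 42185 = 4.68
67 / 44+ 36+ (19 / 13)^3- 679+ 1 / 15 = -925531267 / 1450020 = -638.29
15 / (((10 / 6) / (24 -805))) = -7029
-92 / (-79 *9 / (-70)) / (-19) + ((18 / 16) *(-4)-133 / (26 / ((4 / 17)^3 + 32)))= -167.78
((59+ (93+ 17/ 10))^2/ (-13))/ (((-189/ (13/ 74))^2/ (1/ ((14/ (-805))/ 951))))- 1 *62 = 23.85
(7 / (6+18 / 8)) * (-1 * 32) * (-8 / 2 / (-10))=-1792 / 165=-10.86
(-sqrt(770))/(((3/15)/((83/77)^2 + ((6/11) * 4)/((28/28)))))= -99125 * sqrt(770)/5929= -463.92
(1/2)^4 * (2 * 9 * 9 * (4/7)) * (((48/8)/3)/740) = 81/5180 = 0.02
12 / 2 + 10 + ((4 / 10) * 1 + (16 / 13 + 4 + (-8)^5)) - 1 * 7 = -2128969 / 65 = -32753.37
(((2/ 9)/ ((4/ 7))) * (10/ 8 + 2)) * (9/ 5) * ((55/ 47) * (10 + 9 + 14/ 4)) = 45045/ 752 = 59.90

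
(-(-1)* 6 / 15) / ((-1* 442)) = -1 / 1105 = -0.00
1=1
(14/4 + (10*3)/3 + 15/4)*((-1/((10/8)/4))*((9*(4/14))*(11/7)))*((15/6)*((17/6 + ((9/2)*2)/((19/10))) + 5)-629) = 620468838/4655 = 133290.84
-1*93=-93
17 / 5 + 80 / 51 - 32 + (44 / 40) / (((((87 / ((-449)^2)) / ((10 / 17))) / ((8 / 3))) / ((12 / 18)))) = 175609807 / 66555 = 2638.57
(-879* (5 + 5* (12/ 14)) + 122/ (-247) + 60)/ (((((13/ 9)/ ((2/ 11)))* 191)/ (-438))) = 110450574756/ 47224177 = 2338.86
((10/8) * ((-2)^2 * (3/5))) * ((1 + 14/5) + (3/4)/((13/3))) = 3099/260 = 11.92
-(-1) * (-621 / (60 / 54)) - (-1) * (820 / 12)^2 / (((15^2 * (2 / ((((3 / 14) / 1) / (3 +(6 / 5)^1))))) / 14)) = -1563469 / 2835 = -551.49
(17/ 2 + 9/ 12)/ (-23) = -37/ 92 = -0.40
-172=-172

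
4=4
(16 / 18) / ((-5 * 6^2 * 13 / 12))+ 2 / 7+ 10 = 126304 / 12285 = 10.28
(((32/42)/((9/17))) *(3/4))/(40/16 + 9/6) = 17/63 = 0.27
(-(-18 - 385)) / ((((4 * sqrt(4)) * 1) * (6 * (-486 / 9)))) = -403 / 2592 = -0.16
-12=-12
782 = 782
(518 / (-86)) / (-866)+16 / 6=298681 / 111714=2.67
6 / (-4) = -3 / 2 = -1.50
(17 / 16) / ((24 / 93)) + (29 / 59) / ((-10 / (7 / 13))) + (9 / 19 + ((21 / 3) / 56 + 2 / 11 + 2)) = 704945717 / 102593920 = 6.87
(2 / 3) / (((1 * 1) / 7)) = 14 / 3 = 4.67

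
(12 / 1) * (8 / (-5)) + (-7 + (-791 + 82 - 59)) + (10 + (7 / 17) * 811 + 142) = -308.26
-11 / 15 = -0.73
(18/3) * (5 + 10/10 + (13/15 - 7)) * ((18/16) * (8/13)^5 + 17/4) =-6459437/1856465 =-3.48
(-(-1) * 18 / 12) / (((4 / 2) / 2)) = 3 / 2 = 1.50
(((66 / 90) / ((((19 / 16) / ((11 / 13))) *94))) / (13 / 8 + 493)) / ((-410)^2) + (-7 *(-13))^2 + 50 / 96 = 8281.52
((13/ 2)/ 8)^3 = 2197/ 4096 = 0.54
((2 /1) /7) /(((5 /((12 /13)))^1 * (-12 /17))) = -34 /455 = -0.07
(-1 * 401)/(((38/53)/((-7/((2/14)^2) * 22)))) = 80187569/19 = 4220398.37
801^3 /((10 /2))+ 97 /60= 6167068909 /60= 102784481.82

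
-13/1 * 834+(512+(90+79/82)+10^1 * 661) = -297581/82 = -3629.04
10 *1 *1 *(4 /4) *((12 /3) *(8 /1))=320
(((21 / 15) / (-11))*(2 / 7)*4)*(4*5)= -32 / 11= -2.91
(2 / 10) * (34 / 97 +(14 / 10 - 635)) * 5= -307126 / 485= -633.25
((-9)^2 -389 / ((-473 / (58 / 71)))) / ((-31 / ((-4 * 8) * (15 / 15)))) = 87769120 / 1041073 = 84.31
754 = 754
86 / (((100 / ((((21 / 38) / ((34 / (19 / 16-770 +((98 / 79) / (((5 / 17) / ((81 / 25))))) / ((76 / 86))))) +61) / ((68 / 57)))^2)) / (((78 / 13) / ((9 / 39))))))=179904468759156880756426071 / 4817226150937600000000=37346.07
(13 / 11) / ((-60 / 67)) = -871 / 660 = -1.32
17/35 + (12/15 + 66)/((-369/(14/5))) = -0.02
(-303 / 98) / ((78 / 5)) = -505 / 2548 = -0.20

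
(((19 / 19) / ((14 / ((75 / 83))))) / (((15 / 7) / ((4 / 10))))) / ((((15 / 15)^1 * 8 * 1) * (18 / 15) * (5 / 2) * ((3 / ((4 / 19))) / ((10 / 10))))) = 1 / 28386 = 0.00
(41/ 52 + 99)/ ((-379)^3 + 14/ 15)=-77835/ 42463151692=-0.00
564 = 564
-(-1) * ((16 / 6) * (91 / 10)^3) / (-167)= -753571 / 62625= -12.03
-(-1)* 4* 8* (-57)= -1824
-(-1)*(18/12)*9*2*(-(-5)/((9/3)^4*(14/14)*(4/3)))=5/4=1.25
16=16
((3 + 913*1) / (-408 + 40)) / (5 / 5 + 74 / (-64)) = 1832 / 115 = 15.93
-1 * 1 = -1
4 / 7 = 0.57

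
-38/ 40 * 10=-19/ 2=-9.50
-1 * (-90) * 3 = 270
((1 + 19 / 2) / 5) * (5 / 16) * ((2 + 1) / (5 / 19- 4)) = -1197 / 2272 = -0.53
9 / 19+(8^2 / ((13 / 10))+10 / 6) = 38066 / 741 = 51.37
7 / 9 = 0.78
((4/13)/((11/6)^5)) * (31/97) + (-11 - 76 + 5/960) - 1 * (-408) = 12516942103871/38992379712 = 321.01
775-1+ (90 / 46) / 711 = 1406363 / 1817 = 774.00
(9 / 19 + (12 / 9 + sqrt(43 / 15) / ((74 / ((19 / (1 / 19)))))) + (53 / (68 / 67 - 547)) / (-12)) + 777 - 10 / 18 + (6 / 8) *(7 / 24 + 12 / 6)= 361 *sqrt(645) / 1110 + 156129217513 / 200171232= 788.24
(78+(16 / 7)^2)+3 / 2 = 8303 / 98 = 84.72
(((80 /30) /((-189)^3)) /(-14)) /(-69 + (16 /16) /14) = -8 /19544923755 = -0.00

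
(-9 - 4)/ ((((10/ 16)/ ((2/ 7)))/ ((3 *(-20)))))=2496/ 7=356.57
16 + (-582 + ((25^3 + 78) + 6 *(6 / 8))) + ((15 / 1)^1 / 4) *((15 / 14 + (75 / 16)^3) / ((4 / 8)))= 913031851 / 57344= 15922.01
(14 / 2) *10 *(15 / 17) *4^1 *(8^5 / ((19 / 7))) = 963379200 / 323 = 2982598.14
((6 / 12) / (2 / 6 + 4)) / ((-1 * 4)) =-3 / 104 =-0.03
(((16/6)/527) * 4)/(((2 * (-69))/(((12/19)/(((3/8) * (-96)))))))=16/6218073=0.00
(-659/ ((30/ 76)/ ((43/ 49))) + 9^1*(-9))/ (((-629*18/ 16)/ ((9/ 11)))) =9090728/ 5085465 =1.79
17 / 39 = 0.44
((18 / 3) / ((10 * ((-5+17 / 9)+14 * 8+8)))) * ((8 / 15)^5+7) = 5348393 / 147937500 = 0.04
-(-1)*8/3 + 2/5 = 46/15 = 3.07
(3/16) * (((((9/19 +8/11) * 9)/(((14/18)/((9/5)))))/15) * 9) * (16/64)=1646811/2340800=0.70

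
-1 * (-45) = 45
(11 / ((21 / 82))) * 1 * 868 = 37282.67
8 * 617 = 4936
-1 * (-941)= 941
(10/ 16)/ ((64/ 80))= 25/ 32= 0.78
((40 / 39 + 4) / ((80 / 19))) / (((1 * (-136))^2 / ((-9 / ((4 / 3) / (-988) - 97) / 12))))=53067 / 106356439040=0.00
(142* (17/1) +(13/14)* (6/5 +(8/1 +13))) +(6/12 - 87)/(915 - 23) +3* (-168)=120541501/62440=1930.52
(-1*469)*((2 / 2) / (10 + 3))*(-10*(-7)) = -32830 / 13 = -2525.38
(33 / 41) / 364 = 33 / 14924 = 0.00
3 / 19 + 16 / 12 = 85 / 57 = 1.49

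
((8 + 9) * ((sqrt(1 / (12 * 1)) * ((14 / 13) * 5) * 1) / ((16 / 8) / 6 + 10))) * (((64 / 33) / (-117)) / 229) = -38080 * sqrt(3) / 356320107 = -0.00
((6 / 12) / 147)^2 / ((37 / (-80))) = -20 / 799533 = -0.00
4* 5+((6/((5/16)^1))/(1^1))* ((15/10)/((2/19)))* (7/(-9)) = -964/5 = -192.80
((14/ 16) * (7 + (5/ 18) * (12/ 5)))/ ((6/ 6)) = 161/ 24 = 6.71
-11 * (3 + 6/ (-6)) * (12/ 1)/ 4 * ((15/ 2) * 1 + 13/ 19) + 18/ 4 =-20355/ 38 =-535.66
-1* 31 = -31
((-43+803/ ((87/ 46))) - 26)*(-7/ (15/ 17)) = -736253/ 261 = -2820.89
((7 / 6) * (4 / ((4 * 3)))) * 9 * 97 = 679 / 2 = 339.50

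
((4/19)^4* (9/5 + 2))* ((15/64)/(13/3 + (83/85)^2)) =65025/196496632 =0.00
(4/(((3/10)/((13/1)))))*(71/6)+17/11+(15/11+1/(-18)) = 2053.96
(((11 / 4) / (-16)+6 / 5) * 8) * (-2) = -329 / 20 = -16.45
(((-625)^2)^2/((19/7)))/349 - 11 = 1068115161434/6631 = 161079047.12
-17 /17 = -1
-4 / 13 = -0.31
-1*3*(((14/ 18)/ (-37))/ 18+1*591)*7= -24797129/ 1998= -12410.98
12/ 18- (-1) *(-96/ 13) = -262/ 39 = -6.72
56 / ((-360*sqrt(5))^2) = 7 / 81000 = 0.00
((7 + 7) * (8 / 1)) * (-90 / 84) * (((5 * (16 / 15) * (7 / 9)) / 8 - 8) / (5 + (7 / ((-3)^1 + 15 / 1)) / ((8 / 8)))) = 32320 / 201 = 160.80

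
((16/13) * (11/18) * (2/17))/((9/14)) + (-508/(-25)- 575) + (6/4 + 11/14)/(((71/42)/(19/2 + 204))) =-8447708857/31774275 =-265.87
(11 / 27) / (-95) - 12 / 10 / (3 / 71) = -72857 / 2565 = -28.40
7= 7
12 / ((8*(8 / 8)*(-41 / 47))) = -1.72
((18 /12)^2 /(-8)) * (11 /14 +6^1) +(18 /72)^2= -827 /448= -1.85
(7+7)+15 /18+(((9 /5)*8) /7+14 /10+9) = 5731 /210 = 27.29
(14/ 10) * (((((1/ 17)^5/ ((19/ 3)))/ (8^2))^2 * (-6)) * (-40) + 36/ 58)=23475071630290770189/ 27014963384064743680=0.87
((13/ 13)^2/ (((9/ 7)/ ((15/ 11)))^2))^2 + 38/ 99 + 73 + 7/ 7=89713981/ 1185921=75.65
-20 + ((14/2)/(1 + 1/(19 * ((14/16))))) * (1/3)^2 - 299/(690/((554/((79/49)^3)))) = -239477215282/3128332455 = -76.55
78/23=3.39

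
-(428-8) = -420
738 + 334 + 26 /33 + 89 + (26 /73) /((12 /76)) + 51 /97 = 90709472 /77891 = 1164.57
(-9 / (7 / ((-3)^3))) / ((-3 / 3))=-243 / 7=-34.71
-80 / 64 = -1.25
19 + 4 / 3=61 / 3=20.33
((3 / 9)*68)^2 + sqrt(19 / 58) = 514.35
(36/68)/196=9/3332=0.00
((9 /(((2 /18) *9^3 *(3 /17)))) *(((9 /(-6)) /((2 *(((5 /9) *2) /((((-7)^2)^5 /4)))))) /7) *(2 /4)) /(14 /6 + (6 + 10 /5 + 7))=-2058033957 /16640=-123679.93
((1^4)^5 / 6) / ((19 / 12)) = 2 / 19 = 0.11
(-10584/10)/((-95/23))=121716/475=256.24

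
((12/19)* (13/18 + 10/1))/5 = 386/285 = 1.35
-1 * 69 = -69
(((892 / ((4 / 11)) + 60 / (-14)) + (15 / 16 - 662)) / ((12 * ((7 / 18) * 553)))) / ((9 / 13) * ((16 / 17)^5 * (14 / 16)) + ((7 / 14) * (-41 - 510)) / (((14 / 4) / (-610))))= 11086900849791 / 768504808190982464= 0.00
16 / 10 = 8 / 5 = 1.60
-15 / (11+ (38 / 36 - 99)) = 54 / 313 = 0.17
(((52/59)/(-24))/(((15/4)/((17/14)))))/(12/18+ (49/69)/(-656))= -0.02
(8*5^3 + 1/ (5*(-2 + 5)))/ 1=15001/ 15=1000.07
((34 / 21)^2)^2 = 1336336 / 194481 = 6.87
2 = 2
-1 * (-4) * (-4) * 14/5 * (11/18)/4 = -308/45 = -6.84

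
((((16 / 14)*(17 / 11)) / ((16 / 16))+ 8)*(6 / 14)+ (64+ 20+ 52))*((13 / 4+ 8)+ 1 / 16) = 1585.85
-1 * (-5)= 5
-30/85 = -6/17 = -0.35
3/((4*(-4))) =-3/16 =-0.19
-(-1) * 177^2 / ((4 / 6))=93987 / 2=46993.50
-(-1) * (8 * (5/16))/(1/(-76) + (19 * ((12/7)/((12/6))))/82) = 10906/809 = 13.48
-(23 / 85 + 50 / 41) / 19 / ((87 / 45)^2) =-233685 / 11137363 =-0.02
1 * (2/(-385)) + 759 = 758.99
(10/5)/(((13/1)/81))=162/13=12.46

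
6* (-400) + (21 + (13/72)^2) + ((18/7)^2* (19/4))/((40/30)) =-598312151/254016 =-2355.41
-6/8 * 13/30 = -13/40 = -0.32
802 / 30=401 / 15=26.73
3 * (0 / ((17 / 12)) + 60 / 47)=180 / 47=3.83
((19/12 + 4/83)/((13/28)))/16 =875/3984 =0.22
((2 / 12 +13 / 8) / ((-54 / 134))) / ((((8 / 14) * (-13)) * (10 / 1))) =20167 / 336960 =0.06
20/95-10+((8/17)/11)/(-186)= -3234802/330429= -9.79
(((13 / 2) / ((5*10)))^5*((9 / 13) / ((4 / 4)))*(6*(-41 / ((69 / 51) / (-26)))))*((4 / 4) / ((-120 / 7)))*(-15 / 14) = 0.01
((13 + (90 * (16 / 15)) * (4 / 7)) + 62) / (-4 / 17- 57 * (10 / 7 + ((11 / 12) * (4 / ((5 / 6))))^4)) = -95625 / 15792398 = -0.01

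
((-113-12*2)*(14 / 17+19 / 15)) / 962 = -5617 / 18870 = -0.30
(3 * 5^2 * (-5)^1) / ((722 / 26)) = -4875 / 361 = -13.50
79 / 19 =4.16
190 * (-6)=-1140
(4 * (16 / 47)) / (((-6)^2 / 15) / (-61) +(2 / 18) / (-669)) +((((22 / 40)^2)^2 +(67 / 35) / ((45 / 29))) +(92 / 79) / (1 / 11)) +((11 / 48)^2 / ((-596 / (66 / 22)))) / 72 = -789663021093517374163 / 38843852875269120000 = -20.33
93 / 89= 1.04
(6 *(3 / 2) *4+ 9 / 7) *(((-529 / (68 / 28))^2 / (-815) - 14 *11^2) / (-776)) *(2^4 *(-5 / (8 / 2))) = -15388131177 / 9138758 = -1683.83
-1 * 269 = -269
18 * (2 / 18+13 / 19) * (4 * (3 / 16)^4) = 1377 / 19456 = 0.07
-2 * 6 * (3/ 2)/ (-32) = 9/ 16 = 0.56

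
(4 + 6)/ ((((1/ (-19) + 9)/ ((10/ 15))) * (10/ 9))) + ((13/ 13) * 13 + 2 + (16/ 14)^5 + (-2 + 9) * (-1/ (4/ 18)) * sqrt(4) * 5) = -424835221/ 1428595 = -297.38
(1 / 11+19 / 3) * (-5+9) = 848 / 33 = 25.70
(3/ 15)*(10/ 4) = 1/ 2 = 0.50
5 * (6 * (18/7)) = 540/7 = 77.14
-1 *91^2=-8281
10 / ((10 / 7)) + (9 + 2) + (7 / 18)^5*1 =34029031 / 1889568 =18.01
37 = 37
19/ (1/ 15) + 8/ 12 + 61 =1040/ 3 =346.67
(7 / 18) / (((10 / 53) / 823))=305333 / 180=1696.29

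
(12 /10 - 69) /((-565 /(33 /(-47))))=-99 /1175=-0.08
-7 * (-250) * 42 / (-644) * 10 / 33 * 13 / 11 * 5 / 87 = -568750 / 242121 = -2.35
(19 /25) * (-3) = -57 /25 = -2.28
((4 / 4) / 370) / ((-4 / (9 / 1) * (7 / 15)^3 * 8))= -6075 / 812224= -0.01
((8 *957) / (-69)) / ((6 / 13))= -16588 / 69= -240.41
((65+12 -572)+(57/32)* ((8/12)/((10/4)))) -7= -20061/40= -501.52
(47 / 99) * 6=94 / 33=2.85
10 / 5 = 2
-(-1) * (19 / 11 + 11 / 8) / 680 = 273 / 59840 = 0.00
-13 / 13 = -1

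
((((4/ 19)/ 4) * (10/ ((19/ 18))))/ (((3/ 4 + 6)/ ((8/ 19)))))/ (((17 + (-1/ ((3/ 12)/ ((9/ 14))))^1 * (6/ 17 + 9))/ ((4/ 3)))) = -304640/ 51792309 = -0.01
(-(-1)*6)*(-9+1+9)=6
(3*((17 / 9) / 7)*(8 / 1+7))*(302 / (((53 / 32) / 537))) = 441113280 / 371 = 1188984.58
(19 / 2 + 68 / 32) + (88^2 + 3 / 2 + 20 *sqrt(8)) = 7813.69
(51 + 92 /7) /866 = 449 /6062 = 0.07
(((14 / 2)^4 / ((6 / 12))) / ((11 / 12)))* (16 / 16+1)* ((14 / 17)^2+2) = 89201952 / 3179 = 28059.75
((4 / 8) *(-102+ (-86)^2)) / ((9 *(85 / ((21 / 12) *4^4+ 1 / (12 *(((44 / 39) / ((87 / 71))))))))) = 20420789333 / 9559440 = 2136.19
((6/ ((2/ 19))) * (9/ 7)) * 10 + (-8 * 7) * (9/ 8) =4689/ 7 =669.86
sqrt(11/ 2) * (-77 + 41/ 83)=-3175 * sqrt(22)/ 83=-179.42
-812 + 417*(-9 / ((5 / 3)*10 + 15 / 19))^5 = -806717711587134181 / 975248753121875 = -827.19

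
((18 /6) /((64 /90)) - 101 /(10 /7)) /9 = -10637 /1440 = -7.39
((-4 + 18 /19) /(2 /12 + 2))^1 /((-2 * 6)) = 29 /247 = 0.12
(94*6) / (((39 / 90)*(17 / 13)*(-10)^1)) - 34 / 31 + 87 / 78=-99.51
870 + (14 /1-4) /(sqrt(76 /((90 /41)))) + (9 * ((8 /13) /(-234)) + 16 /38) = 15 * sqrt(7790) /779 + 2794846 /3211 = 872.10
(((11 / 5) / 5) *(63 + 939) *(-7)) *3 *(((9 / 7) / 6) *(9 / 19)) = -446391 / 475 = -939.77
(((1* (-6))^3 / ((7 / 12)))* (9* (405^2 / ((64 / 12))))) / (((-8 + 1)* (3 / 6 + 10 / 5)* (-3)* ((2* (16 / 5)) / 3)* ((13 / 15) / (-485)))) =2609707460625 / 5096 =512108999.34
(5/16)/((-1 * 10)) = -1/32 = -0.03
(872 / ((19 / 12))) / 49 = 10464 / 931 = 11.24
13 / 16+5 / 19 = 327 / 304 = 1.08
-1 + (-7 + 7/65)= -513/65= -7.89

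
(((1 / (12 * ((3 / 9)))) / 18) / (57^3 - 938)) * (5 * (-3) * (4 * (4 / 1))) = -0.00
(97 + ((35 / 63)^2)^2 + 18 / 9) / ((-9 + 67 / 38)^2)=938836816 / 496175625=1.89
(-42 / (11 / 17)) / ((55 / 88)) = -5712 / 55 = -103.85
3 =3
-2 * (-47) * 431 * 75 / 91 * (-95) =-3172112.64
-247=-247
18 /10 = 9 /5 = 1.80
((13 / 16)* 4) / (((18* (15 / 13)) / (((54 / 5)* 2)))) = 169 / 50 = 3.38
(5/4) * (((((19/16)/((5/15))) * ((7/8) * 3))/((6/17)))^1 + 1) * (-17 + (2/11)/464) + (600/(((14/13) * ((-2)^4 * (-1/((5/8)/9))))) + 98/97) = -3117717586961/5323186176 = -585.69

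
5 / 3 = 1.67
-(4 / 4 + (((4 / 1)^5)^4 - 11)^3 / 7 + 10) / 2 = -664613997872510660428461710117961101 / 7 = -94944856838930094346923100000000000.00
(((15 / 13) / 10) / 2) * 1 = 3 / 52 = 0.06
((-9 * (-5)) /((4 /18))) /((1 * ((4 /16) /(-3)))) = -2430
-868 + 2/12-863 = -10385/6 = -1730.83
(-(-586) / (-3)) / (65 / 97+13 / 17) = -483157 / 3549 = -136.14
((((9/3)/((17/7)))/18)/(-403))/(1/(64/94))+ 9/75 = 2895173/24149775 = 0.12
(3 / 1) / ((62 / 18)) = 27 / 31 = 0.87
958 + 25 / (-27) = 25841 / 27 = 957.07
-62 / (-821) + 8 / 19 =7746 / 15599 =0.50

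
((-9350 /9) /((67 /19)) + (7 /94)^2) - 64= -1910684765 /5328108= -358.60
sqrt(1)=1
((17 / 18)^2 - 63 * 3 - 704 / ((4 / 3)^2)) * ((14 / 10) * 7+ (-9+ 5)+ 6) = -6892.47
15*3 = 45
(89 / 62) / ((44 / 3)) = 267 / 2728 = 0.10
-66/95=-0.69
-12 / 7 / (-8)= 3 / 14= 0.21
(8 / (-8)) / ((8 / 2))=-1 / 4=-0.25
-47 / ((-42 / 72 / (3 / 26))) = 846 / 91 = 9.30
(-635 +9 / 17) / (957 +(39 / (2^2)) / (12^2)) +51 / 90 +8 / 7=98082493 / 93716070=1.05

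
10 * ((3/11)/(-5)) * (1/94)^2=-3/48598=-0.00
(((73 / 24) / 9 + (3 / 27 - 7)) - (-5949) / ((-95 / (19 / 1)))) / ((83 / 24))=-1292059 / 3735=-345.93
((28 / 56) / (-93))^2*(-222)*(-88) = 1628 / 2883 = 0.56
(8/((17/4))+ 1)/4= 49/68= 0.72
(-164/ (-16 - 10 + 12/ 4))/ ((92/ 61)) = 2501/ 529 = 4.73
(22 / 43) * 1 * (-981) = -21582 / 43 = -501.91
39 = 39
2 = 2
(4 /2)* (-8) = -16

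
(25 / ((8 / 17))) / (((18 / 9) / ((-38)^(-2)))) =425 / 23104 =0.02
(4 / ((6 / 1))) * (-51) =-34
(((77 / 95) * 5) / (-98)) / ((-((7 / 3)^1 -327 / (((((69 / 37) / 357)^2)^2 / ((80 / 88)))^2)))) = -312695764227033 / 3685870967738895799316714865607930738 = -0.00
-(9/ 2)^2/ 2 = -10.12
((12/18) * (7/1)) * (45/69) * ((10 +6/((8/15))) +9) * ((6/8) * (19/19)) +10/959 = 12185935/176456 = 69.06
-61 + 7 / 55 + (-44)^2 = 103132 / 55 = 1875.13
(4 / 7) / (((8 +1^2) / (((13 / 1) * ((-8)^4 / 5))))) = 212992 / 315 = 676.17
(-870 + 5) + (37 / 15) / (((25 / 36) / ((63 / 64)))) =-1723007 / 2000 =-861.50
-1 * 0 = 0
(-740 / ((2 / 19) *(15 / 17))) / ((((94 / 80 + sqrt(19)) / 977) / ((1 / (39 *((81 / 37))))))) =1624382788240 / 267166107 - 1382453436800 *sqrt(19) / 267166107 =-16475.11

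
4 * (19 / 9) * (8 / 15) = 608 / 135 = 4.50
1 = 1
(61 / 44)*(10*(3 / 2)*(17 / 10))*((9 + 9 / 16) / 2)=169.03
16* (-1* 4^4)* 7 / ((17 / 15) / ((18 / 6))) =-75896.47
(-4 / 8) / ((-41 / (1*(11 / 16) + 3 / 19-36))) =-10687 / 24928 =-0.43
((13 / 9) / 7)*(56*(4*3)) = 416 / 3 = 138.67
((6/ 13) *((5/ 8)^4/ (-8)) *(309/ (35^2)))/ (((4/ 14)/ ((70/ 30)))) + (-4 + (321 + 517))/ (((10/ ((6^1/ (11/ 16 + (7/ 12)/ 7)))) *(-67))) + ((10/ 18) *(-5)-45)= -2731723354951/ 47520645120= -57.48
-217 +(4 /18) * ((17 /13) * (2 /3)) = -76099 /351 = -216.81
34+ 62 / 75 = 34.83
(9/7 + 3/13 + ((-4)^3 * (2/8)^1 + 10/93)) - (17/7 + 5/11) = -1606702/93093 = -17.26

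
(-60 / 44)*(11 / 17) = -15 / 17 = -0.88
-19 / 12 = -1.58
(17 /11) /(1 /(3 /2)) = 51 /22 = 2.32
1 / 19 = 0.05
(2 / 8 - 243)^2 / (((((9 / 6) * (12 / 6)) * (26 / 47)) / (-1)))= -35507.63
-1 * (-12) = 12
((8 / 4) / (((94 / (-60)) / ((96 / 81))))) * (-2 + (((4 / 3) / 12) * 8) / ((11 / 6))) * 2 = 64000 / 13959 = 4.58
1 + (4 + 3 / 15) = 26 / 5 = 5.20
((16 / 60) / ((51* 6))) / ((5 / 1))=2 / 11475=0.00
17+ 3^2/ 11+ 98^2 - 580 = 99460/ 11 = 9041.82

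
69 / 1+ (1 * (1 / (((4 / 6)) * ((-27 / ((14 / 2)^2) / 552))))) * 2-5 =-2941.33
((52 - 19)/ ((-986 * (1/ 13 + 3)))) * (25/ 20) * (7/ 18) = -1001/ 189312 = -0.01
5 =5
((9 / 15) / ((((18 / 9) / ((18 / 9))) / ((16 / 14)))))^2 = 576 / 1225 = 0.47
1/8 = 0.12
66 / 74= 0.89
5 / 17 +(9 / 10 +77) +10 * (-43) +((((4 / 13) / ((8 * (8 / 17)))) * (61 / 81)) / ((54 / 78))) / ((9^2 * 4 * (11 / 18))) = -69061207807 / 196305120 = -351.81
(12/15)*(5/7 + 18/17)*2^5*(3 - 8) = -27008/119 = -226.96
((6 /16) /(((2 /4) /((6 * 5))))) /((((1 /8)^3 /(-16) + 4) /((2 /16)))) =23040 /32767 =0.70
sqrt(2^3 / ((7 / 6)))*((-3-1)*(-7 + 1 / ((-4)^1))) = 116*sqrt(21) / 7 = 75.94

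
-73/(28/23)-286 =-9687/28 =-345.96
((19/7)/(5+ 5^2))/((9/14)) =19/135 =0.14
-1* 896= -896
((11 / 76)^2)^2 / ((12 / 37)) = 541717 / 400346112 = 0.00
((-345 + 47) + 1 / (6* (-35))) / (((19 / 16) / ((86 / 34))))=-21527864 / 33915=-634.76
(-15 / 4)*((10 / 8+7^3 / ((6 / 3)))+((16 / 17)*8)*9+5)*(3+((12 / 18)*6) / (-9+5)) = -250425 / 136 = -1841.36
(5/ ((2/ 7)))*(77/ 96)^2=207515/ 18432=11.26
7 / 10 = 0.70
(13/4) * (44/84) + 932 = 78431/84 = 933.70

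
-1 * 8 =-8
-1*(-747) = 747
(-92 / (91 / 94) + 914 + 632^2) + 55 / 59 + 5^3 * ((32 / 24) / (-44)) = 400240.11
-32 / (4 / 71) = -568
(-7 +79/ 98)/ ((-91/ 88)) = 26708/ 4459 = 5.99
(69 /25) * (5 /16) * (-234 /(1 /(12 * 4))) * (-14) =678132 /5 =135626.40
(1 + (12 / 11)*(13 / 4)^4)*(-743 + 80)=-57274581 / 704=-81355.94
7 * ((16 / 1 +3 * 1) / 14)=19 / 2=9.50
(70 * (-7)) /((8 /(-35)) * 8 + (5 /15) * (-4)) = 154.97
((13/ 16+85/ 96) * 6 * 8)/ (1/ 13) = 2119/ 2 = 1059.50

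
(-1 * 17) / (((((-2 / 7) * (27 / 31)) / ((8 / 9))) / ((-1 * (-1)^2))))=-14756 / 243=-60.72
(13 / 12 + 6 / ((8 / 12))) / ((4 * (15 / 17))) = 2057 / 720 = 2.86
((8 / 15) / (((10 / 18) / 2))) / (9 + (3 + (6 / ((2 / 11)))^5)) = 16 / 326128375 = 0.00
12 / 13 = 0.92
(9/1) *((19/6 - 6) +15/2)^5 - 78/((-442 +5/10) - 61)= 19919.56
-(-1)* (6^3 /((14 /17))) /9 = 204 /7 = 29.14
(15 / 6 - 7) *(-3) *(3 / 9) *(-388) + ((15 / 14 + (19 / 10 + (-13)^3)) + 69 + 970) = -101536 / 35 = -2901.03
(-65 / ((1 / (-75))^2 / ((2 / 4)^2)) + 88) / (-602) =365273 / 2408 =151.69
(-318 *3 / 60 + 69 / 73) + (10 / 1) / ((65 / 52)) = -5077 / 730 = -6.95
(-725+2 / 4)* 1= -1449 / 2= -724.50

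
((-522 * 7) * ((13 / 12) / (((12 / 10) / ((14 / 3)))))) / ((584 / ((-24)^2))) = -1108380 / 73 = -15183.29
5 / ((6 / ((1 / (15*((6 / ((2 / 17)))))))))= 1 / 918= 0.00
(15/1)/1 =15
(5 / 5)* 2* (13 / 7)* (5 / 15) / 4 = 0.31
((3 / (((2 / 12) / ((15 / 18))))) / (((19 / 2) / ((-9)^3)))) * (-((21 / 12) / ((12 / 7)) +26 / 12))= 557685 / 152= 3668.98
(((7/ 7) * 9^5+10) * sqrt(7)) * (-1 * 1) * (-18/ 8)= 531531 * sqrt(7)/ 4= 351574.71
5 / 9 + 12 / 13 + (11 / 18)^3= 129407 / 75816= 1.71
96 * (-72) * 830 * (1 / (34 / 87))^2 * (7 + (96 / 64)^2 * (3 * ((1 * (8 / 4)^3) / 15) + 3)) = -188347480416 / 289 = -651721385.52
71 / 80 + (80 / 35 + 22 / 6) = 11491 / 1680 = 6.84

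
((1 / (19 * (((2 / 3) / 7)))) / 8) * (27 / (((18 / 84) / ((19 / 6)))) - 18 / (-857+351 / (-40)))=290188269 / 10527824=27.56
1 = 1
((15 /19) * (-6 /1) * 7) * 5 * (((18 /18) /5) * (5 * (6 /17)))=-18900 /323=-58.51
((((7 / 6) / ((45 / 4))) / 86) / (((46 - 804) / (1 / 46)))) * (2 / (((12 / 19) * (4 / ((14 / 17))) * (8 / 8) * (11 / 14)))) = -0.00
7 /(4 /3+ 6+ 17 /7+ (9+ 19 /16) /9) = 7056 /10981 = 0.64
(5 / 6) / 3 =5 / 18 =0.28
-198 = -198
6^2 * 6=216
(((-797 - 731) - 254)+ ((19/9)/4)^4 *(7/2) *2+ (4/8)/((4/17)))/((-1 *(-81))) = -2988594281/136048896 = -21.97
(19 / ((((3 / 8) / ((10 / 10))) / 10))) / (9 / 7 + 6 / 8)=2240 / 9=248.89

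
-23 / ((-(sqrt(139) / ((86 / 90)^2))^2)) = 78632423 / 569986875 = 0.14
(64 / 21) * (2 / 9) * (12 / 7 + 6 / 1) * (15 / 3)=1280 / 49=26.12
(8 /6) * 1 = 4 /3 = 1.33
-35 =-35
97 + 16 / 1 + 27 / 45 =568 / 5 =113.60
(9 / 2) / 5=9 / 10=0.90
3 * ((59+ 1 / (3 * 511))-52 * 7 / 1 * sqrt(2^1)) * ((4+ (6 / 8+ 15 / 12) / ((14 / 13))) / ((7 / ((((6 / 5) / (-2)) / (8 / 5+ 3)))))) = -11125104 / 575897+ 19188 * sqrt(2) / 161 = 149.23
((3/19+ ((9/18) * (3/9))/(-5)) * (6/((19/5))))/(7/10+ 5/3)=30/361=0.08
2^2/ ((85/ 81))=324/ 85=3.81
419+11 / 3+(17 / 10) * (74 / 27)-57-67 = 40949 / 135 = 303.33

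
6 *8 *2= 96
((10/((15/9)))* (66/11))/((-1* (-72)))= 1/2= 0.50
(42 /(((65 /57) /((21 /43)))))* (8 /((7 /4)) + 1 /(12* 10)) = 4604859 /55900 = 82.38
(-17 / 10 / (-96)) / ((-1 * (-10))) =0.00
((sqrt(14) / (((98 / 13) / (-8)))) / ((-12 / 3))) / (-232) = -13 * sqrt(14) / 11368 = -0.00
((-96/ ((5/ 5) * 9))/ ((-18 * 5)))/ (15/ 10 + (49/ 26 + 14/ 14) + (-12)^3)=-208/ 3024945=-0.00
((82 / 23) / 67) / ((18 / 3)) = 41 / 4623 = 0.01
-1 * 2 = -2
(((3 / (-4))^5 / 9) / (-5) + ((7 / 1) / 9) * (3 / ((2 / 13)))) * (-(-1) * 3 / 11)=233041 / 56320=4.14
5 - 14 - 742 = -751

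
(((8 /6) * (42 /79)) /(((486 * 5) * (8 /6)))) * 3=7 /10665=0.00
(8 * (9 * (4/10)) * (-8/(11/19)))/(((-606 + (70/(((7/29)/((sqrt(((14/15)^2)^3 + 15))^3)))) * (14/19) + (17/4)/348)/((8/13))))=-22792543663346165792194560000000 * sqrt(178388911)/16427797036768377394604100309677629631-180903507193356952500000000000000/213348013464524381748105198826982203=-0.02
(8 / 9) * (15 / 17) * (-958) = -38320 / 51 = -751.37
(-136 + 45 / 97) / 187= -0.72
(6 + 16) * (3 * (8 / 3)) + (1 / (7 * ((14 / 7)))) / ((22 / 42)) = 3875 / 22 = 176.14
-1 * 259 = -259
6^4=1296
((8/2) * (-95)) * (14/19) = -280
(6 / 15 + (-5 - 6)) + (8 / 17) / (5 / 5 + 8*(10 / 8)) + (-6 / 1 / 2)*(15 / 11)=-13696 / 935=-14.65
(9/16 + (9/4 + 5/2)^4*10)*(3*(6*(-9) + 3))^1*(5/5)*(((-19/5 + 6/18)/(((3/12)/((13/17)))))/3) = 110133413/40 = 2753335.32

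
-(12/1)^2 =-144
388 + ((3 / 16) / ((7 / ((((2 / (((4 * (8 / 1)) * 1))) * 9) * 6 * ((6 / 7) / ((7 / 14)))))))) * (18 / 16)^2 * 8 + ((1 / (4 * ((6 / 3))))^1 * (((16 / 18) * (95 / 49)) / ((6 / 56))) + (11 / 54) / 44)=132624913 / 338688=391.58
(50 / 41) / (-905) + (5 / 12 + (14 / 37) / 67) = 92932543 / 220759908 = 0.42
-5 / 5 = -1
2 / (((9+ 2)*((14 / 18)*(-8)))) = -9 / 308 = -0.03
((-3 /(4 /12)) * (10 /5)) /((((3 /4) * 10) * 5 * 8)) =-3 /50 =-0.06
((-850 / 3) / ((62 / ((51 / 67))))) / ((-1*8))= 7225 / 16616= 0.43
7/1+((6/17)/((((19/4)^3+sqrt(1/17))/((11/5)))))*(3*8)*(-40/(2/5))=-8308328513/799775881+129761280*sqrt(17)/13596189977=-10.35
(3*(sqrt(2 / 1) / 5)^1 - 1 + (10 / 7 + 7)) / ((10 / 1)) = 3*sqrt(2) / 50 + 26 / 35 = 0.83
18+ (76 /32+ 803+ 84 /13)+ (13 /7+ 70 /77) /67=445259329 /536536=829.88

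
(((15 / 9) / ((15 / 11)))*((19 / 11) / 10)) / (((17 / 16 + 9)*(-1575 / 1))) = -152 / 11410875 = -0.00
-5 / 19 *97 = -485 / 19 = -25.53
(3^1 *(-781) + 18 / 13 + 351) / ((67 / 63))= -1630314 / 871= -1871.77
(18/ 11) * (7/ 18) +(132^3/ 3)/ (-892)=-2106743/ 2453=-858.84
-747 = -747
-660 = -660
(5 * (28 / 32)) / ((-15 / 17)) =-119 / 24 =-4.96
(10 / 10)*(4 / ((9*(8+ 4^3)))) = 1 / 162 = 0.01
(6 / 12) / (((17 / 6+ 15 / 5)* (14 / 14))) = 3 / 35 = 0.09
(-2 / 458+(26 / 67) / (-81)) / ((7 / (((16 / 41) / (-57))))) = 9584 / 1070036163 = 0.00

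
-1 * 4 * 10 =-40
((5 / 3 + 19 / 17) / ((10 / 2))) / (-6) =-71 / 765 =-0.09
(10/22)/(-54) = -5/594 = -0.01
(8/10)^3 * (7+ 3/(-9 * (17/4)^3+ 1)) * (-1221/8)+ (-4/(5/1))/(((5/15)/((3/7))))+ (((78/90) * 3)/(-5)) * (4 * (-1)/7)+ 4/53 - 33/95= -21306783557943/38904312125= -547.67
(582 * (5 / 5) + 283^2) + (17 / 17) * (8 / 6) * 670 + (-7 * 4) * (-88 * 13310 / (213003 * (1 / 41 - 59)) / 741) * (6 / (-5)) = 741158762764661 / 9086799267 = 81564.34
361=361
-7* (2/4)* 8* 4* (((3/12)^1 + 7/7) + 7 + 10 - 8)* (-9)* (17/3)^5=1629995836/27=60370216.15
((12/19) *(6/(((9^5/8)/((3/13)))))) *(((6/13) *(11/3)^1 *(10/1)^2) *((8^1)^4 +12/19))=10959308800/133426683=82.14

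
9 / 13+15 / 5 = 48 / 13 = 3.69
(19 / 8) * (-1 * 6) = -57 / 4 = -14.25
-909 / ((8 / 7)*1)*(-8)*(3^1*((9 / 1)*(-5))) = -859005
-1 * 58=-58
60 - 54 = 6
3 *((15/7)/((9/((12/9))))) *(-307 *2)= -584.76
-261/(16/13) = -3393/16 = -212.06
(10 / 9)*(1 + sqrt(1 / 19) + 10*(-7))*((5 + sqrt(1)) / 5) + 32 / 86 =-3940 / 43 + 4*sqrt(19) / 57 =-91.32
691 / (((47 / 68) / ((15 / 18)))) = 117470 / 141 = 833.12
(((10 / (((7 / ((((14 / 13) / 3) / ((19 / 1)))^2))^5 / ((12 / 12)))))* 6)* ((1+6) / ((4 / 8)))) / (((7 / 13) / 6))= 0.00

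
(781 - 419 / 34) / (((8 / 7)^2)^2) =62750135 / 139264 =450.58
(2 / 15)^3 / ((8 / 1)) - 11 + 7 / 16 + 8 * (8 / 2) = 1157641 / 54000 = 21.44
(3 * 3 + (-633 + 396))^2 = 51984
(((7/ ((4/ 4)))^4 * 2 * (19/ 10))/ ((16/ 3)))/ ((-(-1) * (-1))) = -136857/ 80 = -1710.71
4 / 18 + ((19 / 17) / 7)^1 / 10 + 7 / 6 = 7523 / 5355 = 1.40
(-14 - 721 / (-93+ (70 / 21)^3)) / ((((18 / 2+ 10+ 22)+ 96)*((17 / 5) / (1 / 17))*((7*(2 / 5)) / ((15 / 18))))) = -30125 / 717900276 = -0.00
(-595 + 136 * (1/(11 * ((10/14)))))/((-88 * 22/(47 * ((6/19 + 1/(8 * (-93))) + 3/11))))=45448533431/5519071360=8.23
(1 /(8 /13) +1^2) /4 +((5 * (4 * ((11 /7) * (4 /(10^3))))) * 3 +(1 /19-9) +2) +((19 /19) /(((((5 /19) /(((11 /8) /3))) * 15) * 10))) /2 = -14144159 /2394000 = -5.91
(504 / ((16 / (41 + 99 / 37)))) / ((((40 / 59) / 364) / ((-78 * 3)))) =-31976518392 / 185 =-172846045.36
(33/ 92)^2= 1089/ 8464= 0.13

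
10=10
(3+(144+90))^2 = 56169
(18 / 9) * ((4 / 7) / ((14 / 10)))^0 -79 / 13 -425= -5578 / 13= -429.08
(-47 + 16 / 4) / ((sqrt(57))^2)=-43 / 57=-0.75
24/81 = 8/27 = 0.30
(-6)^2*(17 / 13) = 612 / 13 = 47.08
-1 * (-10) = 10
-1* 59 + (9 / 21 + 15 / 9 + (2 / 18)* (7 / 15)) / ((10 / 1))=-555521 / 9450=-58.79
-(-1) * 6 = 6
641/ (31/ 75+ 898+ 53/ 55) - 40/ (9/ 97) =-2874146255/ 6677874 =-430.40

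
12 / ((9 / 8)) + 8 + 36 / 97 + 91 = 32021 / 291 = 110.04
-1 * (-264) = 264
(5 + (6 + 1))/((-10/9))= -10.80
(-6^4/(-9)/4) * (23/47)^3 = 4.22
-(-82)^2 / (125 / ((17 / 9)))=-114308 / 1125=-101.61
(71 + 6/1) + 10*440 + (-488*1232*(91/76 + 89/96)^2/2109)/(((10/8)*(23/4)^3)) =372796106271919/83369999547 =4471.59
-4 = -4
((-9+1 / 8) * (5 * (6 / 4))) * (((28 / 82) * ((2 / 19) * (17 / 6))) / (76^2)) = -42245 / 35996032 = -0.00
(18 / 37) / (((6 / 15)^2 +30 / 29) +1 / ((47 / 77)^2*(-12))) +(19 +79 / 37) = 14936018546 / 690323911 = 21.64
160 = 160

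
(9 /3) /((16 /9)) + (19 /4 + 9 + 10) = 407 /16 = 25.44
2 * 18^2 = 648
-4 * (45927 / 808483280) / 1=-45927 / 202120820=-0.00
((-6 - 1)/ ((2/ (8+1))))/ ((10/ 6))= -18.90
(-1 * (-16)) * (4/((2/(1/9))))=32/9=3.56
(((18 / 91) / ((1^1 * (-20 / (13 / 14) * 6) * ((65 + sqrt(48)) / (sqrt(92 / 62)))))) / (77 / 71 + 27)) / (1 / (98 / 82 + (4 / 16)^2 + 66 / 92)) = -11787633 * sqrt(1426) / 218157940720384 + 906741 * sqrt(4278) / 272697425900480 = -0.00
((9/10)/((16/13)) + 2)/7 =437/1120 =0.39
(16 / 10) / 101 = 8 / 505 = 0.02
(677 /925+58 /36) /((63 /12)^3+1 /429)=178514336 /11025166575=0.02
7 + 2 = 9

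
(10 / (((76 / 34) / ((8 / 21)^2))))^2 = 29593600 / 70207641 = 0.42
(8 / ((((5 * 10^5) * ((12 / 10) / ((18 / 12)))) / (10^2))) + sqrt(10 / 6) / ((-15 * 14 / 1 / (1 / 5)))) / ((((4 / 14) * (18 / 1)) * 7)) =1 / 18000 - sqrt(15) / 113400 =0.00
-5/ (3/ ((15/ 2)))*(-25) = 625/ 2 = 312.50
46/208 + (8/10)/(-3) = -71/1560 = -0.05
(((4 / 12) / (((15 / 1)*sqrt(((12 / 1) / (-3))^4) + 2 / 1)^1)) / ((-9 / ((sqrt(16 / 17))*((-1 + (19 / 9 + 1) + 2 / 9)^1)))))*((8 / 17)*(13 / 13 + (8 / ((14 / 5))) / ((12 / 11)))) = -1216*sqrt(17) / 8497467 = -0.00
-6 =-6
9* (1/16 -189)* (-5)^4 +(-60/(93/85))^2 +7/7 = -1059765.15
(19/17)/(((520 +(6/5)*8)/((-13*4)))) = -1235/11254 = -0.11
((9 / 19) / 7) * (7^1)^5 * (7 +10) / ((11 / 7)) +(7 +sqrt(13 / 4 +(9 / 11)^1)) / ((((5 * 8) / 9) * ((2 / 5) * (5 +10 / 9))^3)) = 6561 * sqrt(1969) / 9370240 +99568229733 / 8092480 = 12303.83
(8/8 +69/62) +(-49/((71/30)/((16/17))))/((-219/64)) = 42651661/5462882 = 7.81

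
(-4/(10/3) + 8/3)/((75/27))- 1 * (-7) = 7.53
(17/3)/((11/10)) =170/33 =5.15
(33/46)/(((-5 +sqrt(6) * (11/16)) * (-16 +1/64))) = 2816 * sqrt(6)/2022781 +20480/2022781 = 0.01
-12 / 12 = -1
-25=-25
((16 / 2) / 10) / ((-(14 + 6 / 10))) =-4 / 73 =-0.05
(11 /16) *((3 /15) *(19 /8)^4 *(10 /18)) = 2.43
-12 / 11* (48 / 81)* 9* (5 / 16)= -20 / 11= -1.82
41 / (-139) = -0.29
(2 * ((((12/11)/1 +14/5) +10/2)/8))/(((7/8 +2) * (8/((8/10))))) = 489/6325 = 0.08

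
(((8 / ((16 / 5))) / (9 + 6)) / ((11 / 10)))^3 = 125 / 35937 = 0.00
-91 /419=-0.22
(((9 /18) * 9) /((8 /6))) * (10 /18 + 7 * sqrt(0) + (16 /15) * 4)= 651 /40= 16.28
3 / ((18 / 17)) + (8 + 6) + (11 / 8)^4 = 250771 / 12288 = 20.41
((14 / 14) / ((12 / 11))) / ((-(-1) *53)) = 0.02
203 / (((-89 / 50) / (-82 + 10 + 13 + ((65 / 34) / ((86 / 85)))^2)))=8322142325 / 1316488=6321.47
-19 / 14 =-1.36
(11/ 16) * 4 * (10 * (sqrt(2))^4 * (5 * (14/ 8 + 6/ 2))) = 5225/ 2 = 2612.50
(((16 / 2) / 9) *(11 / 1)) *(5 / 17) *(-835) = -367400 / 153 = -2401.31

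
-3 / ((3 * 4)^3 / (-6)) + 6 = 577 / 96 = 6.01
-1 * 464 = -464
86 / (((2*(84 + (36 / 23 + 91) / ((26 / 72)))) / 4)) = 0.51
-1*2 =-2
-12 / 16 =-3 / 4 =-0.75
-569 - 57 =-626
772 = 772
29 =29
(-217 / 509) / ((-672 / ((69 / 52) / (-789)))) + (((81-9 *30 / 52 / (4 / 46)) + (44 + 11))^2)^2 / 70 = 99458885285629562981 / 205544660805120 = 483879.68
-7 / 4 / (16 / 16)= -7 / 4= -1.75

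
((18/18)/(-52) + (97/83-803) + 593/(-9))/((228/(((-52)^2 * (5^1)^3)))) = -1286385.67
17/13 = 1.31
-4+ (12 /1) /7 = -16 /7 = -2.29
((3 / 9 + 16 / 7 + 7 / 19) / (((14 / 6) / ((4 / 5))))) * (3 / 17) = 14304 / 79135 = 0.18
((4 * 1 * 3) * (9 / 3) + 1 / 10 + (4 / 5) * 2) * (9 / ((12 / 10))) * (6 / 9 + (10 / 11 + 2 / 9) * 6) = 46371 / 22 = 2107.77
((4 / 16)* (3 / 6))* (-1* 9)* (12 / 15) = -0.90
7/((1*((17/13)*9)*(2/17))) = 91/18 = 5.06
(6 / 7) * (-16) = -96 / 7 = -13.71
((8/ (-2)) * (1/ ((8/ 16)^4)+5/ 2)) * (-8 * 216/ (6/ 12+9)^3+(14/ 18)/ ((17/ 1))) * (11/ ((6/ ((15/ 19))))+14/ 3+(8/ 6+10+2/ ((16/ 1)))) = 204281239793/ 79756452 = 2561.31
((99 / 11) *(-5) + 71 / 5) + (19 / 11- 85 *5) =-24974 / 55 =-454.07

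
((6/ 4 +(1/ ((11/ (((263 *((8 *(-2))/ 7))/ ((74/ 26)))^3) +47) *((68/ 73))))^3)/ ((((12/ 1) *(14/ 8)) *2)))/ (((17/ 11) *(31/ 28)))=73846420117924125819932233819301601381215952437809655/ 3537886748615876531313871426470988658626529055056548107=0.02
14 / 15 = 0.93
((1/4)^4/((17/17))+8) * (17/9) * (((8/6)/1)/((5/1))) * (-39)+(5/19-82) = -4358797/18240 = -238.97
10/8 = 5/4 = 1.25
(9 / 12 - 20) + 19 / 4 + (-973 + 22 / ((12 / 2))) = -5903 / 6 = -983.83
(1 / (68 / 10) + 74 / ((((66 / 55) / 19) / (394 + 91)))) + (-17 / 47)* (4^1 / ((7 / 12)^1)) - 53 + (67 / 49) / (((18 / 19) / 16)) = 400439155891 / 704718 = 568226.09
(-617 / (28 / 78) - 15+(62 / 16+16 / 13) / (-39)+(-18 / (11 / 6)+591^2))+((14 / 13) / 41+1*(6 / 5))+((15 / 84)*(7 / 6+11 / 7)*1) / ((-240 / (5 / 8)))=59810124578361191 / 172096404480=347538.49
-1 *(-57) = 57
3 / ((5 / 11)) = 33 / 5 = 6.60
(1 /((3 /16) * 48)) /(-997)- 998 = -8955055 /8973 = -998.00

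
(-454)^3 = -93576664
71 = 71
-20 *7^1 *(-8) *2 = 2240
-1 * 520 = -520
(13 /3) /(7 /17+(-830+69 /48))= -0.01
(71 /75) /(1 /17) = 1207 /75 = 16.09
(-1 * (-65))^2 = 4225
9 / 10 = 0.90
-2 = -2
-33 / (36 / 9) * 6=-99 / 2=-49.50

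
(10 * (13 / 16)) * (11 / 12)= 715 / 96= 7.45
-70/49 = -10/7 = -1.43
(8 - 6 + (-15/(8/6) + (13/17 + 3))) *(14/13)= -5.91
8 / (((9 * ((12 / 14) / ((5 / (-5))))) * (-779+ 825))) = -14 / 621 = -0.02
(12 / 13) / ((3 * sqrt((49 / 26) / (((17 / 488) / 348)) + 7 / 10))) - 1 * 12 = -12 + 4 * sqrt(91954623670) / 540909551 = -12.00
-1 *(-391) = 391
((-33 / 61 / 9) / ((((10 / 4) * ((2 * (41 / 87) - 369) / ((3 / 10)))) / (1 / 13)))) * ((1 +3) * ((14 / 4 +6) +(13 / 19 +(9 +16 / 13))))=350958 / 2850902405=0.00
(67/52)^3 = 300763/140608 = 2.14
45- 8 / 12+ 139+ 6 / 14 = 3859 / 21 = 183.76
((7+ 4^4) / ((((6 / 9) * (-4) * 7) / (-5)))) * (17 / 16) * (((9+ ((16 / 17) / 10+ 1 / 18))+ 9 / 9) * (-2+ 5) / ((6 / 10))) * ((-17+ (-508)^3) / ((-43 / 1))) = 892358122825305 / 77056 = 11580644243.48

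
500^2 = 250000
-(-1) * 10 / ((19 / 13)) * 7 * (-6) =-5460 / 19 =-287.37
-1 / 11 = -0.09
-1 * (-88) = 88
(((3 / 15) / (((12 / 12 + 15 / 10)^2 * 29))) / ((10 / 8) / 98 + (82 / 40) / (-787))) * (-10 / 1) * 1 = -2468032 / 2270265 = -1.09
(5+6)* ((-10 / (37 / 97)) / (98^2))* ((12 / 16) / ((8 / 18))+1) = -229405 / 2842784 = -0.08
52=52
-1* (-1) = 1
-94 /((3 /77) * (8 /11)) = -39809 /12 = -3317.42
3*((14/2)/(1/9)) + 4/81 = 15313/81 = 189.05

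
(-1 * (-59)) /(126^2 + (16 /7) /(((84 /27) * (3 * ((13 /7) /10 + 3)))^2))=20538077 /5526484128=0.00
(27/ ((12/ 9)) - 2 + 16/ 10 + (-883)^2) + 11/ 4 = 3898558/ 5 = 779711.60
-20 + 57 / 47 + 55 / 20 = -3015 / 188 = -16.04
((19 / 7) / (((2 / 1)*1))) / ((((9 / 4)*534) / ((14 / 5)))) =38 / 12015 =0.00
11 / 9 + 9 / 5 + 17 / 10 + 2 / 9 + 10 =269 / 18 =14.94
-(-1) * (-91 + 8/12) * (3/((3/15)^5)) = -846875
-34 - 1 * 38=-72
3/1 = 3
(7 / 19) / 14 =1 / 38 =0.03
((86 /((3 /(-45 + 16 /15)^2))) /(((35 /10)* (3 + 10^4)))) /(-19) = -74696332 /898019325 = -0.08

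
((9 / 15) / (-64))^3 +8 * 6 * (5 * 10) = 78643199973 / 32768000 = 2400.00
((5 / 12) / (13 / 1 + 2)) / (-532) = -1 / 19152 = -0.00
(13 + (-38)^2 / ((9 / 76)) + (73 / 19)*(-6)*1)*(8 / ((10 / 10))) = 16667336 / 171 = 97469.80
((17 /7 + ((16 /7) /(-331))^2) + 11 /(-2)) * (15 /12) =-3.84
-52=-52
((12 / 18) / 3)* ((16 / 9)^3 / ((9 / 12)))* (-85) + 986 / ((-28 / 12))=-77719274 / 137781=-564.08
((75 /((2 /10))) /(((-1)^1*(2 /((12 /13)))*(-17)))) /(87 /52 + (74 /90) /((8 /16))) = 405000 /131971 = 3.07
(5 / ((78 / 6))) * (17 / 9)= 85 / 117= 0.73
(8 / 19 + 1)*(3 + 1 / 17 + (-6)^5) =-3567780 / 323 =-11045.76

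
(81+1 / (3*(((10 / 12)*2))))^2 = 164836 / 25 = 6593.44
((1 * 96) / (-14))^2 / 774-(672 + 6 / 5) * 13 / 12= -15365071 / 21070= -729.24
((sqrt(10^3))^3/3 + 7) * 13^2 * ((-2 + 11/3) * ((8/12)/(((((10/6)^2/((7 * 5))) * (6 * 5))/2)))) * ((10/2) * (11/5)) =182182/15 + 52052000 * sqrt(10)/9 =18301354.00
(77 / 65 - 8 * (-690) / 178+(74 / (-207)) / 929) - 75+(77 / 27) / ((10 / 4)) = -139049515342 / 3337418565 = -41.66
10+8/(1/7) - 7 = 59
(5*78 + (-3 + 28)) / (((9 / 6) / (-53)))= -43990 / 3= -14663.33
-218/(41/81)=-17658/41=-430.68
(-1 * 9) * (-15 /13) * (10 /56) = 675 /364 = 1.85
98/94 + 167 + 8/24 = 23741/141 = 168.38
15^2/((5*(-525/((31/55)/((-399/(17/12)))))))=527/3072300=0.00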